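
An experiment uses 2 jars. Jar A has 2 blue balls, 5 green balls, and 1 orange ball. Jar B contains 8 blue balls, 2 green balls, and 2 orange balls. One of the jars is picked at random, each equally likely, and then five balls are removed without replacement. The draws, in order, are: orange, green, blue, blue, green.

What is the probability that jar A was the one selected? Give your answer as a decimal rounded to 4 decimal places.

For each hypothesis, P(data | H) works out to: P(data | jar A) = (1/8)(5/7)(2/6)(1/5)(4/4) = 0.0059524; P(data | jar B) = (2/12)(2/11)(8/10)(7/9)(1/8) = 0.0023569.
Weighting by the prior gives 1/2 · 0.0059524 = 0.0029762, 1/2 · 0.0023569 = 0.0011785; summing to 0.0041546.
Hence P(jar A | data) = (0.0029762) / (0.0041546) = 0.71635.

0.7164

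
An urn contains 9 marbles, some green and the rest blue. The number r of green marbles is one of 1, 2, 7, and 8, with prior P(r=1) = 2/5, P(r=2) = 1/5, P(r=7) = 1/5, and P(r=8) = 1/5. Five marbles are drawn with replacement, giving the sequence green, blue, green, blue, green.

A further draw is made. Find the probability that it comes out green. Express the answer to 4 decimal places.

The likelihood of the observed sequence under each hypothesis: P(data | r = 1) = (1/9)(8/9)(1/9)(8/9)(1/9) = 0.0010838; P(data | r = 2) = (2/9)(7/9)(2/9)(7/9)(2/9) = 0.0066386; P(data | r = 7) = (7/9)(2/9)(7/9)(2/9)(7/9) = 0.023235; P(data | r = 8) = (8/9)(1/9)(8/9)(1/9)(8/9) = 0.0086708.
Weighting by the prior gives 2/5 · 0.0010838 = 0.00043354, 1/5 · 0.0066386 = 0.0013277, 1/5 · 0.023235 = 0.004647, 1/5 · 0.0086708 = 0.0017342; summing to 0.0081424.
Dividing through by the total gives posterior P(r = 1 | data) = 0.053245, P(r = 2 | data) = 0.16306, P(r = 7 | data) = 0.57072, P(r = 8 | data) = 0.21298.
So P(green next | data) = Σ P(green next | H) P(H | data) = (1/9)(0.053245) + (2/9)(0.16306) + (7/9)(0.57072) + (8/9)(0.21298) = 0.67536.

0.6754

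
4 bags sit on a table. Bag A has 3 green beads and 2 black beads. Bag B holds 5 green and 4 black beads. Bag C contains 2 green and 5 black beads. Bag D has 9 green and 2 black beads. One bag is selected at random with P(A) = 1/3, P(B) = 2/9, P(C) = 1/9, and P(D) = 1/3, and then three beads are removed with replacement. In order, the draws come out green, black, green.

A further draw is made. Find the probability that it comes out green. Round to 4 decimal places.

The likelihood of the observed sequence under each hypothesis: P(data | bag A) = (3/5)(2/5)(3/5) = 0.144; P(data | bag B) = (5/9)(4/9)(5/9) = 0.13717; P(data | bag C) = (2/7)(5/7)(2/7) = 0.058309; P(data | bag D) = (9/11)(2/11)(9/11) = 0.12171.
Multiplying each by its prior: 1/3 · 0.144 = 0.048, 2/9 · 0.13717 = 0.030483, 1/9 · 0.058309 = 0.0064788, 1/3 · 0.12171 = 0.040571; with total 0.12553.
The posterior is then P(bag A | data) = 0.38237, P(bag B | data) = 0.24283, P(bag C | data) = 0.05161, P(bag D | data) = 0.32319.
Averaging over the posterior, P(green next | data) = (3/5)(0.38237) + (5/9)(0.24283) + (2/7)(0.05161) + (9/11)(0.32319) = 0.6435.

0.6435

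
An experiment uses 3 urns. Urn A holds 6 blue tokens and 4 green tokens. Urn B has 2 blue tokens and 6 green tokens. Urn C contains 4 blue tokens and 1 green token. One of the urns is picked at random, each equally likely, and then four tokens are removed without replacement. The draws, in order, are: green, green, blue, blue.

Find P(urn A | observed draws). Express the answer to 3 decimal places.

Under each hypothesis, the probability of the observed sequence is: P(data | urn A) = (4/10)(3/9)(6/8)(5/7) = 1/14; P(data | urn B) = (6/8)(5/7)(2/6)(1/5) = 1/28; P(data | urn C) = (1/5)(0/4) = 0.
Weighting by the prior gives 1/3 · 1/14 = 1/42, 1/3 · 1/28 = 1/84, 1/3 · 0 = 0; these sum to 1/28.
By Bayes' rule, P(urn A | data) = (1/42) / (1/28) = 2/3.

0.667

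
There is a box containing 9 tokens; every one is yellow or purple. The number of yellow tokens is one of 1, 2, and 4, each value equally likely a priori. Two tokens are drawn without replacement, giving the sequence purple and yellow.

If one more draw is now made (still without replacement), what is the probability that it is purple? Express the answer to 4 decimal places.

For each hypothesis, P(data | H) works out to: P(data | r = 1) = (8/9)(1/8) = 1/9; P(data | r = 2) = (7/9)(2/8) = 7/36; P(data | r = 4) = (5/9)(4/8) = 5/18.
Weighting by the prior gives 1/3 · 1/9 = 1/27, 1/3 · 7/36 = 7/108, 1/3 · 5/18 = 5/54; these sum to 7/36.
The posterior is then P(r = 1 | data) = 4/21, P(r = 2 | data) = 1/3, P(r = 4 | data) = 10/21.
Averaging over the posterior, P(purple next | data) = (1)(4/21) + (6/7)(1/3) + (4/7)(10/21) = 110/147.

0.7483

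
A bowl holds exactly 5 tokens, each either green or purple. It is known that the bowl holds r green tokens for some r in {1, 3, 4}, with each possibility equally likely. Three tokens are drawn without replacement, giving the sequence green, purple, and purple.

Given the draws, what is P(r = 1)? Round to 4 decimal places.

0.6667

For each hypothesis, P(data | H) works out to: P(data | r = 1) = (1/5)(4/4)(3/3) = 1/5; P(data | r = 3) = (3/5)(2/4)(1/3) = 1/10; P(data | r = 4) = (4/5)(1/4)(0/3) = 0.
Multiplying each by its prior: 1/3 · 1/5 = 1/15, 1/3 · 1/10 = 1/30, 1/3 · 0 = 0; with total 1/10.
Therefore the posterior P(r = 1 | data) = (1/15) / (1/10) = 2/3.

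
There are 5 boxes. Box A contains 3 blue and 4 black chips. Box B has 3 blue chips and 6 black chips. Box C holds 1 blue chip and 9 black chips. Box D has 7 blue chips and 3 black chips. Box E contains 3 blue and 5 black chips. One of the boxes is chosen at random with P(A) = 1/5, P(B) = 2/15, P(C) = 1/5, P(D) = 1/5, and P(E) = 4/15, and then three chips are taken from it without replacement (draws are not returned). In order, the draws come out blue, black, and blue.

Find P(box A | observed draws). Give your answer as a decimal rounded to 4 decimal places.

Compute the likelihood of the observed sequence for each case: P(data | box A) = (3/7)(4/6)(2/5) = 0.11429; P(data | box B) = (3/9)(6/8)(2/7) = 0.071429; P(data | box C) = (1/10)(9/9)(0/8) = 0; P(data | box D) = (7/10)(3/9)(6/8) = 0.175; P(data | box E) = (3/8)(5/7)(2/6) = 0.089286.
Multiplying each by its prior: 1/5 · 0.11429 = 0.022857, 2/15 · 0.071429 = 0.0095238, 1/5 · 0 = 0, 1/5 · 0.175 = 0.035, 4/15 · 0.089286 = 0.02381; summing to 0.09119.
So P(box A | data) = (0.022857) / (0.09119) = 0.25065.

0.2507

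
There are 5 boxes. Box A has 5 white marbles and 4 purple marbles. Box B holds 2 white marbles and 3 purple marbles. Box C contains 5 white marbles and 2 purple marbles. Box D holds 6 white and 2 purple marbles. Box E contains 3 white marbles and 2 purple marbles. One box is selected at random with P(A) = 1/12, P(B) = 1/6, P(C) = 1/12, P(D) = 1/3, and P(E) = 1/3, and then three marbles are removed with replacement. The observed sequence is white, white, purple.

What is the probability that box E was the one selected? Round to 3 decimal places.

Under each hypothesis, the probability of the observed sequence is: P(data | box A) = (5/9)(5/9)(4/9) = 0.13717; P(data | box B) = (2/5)(2/5)(3/5) = 0.096; P(data | box C) = (5/7)(5/7)(2/7) = 0.14577; P(data | box D) = (6/8)(6/8)(2/8) = 0.14062; P(data | box E) = (3/5)(3/5)(2/5) = 0.144.
Multiplying each by its prior: 1/12 · 0.13717 = 0.011431, 1/6 · 0.096 = 0.016, 1/12 · 0.14577 = 0.012148, 1/3 · 0.14062 = 0.046875, 1/3 · 0.144 = 0.048; summing to 0.13445.
Hence P(box E | data) = (0.048) / (0.13445) = 0.357.

0.357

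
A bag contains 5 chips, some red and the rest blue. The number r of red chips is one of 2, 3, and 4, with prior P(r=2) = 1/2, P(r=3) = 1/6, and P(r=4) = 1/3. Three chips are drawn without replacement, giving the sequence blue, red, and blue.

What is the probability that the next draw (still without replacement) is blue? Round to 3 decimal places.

0.429

The likelihood of the observed sequence under each hypothesis: P(data | r = 2) = (3/5)(2/4)(2/3) = 1/5; P(data | r = 3) = (2/5)(3/4)(1/3) = 1/10; P(data | r = 4) = (1/5)(4/4)(0/3) = 0.
Weighting by the prior gives 1/2 · 1/5 = 1/10, 1/6 · 1/10 = 1/60, 1/3 · 0 = 0; these sum to 7/60.
Normalising, the posterior is P(r = 2 | data) = 6/7, P(r = 3 | data) = 1/7, P(r = 4 | data) = 0.
So P(blue next | data) = Σ P(blue next | H) P(H | data) = (1/2)(6/7) + (0)(1/7) = 3/7.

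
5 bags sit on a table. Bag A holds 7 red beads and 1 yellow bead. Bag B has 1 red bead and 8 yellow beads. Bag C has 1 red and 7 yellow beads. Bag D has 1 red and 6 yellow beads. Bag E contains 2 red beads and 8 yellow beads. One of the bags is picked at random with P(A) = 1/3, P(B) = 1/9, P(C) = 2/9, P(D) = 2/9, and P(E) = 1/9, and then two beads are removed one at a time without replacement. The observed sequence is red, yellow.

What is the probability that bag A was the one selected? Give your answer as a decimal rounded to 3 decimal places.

Compute the likelihood of the observed sequence for each case: P(data | bag A) = (7/8)(1/7) = 0.125; P(data | bag B) = (1/9)(8/8) = 0.11111; P(data | bag C) = (1/8)(7/7) = 0.125; P(data | bag D) = (1/7)(6/6) = 0.14286; P(data | bag E) = (2/10)(8/9) = 0.17778.
Multiplying each by its prior: 1/3 · 0.125 = 0.041667, 1/9 · 0.11111 = 0.012346, 2/9 · 0.125 = 0.027778, 2/9 · 0.14286 = 0.031746, 1/9 · 0.17778 = 0.019753; summing to 0.13329.
Therefore the posterior P(bag A | data) = (0.041667) / (0.13329) = 0.3126.

0.313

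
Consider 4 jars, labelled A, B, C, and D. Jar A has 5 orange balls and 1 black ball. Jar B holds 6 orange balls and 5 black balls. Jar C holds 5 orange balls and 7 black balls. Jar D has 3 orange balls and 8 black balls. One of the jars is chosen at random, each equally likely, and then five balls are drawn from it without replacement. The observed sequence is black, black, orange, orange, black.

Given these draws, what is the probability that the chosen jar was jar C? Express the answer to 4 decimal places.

Compute the likelihood of the observed sequence for each case: P(data | jar A) = (1/6)(0/5) = 0; P(data | jar B) = (5/11)(4/10)(6/9)(5/8)(3/7) = 0.032468; P(data | jar C) = (7/12)(6/11)(5/10)(4/9)(5/8) = 0.044192; P(data | jar D) = (8/11)(7/10)(3/9)(2/8)(6/7) = 0.036364.
Weighting by the prior gives 1/4 · 0 = 0, 1/4 · 0.032468 = 0.0081169, 1/4 · 0.044192 = 0.011048, 1/4 · 0.036364 = 0.0090909; these sum to 0.028256.
By Bayes' rule, P(jar C | data) = (0.011048) / (0.028256) = 0.391.

0.3910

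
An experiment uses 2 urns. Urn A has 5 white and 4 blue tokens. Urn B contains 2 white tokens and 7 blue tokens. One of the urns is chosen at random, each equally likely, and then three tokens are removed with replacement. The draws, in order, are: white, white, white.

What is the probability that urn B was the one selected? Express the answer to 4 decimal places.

0.0602

The likelihood of the observed sequence under each hypothesis: P(data | urn A) = (5/9)(5/9)(5/9) = 0.17147; P(data | urn B) = (2/9)(2/9)(2/9) = 0.010974.
Weighting by the prior gives 1/2 · 0.17147 = 0.085734, 1/2 · 0.010974 = 0.005487; with total 0.091221.
Hence P(urn B | data) = (0.005487) / (0.091221) = 0.06015.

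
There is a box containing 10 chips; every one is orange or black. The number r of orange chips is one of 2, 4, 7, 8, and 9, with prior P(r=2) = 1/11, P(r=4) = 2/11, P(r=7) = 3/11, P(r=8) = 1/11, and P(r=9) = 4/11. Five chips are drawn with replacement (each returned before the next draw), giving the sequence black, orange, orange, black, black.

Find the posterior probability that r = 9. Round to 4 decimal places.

0.0235

For each hypothesis, P(data | H) works out to: P(data | r = 2) = (8/10)(2/10)(2/10)(8/10)(8/10) = 0.02048; P(data | r = 4) = (6/10)(4/10)(4/10)(6/10)(6/10) = 0.03456; P(data | r = 7) = (3/10)(7/10)(7/10)(3/10)(3/10) = 0.01323; P(data | r = 8) = (2/10)(8/10)(8/10)(2/10)(2/10) = 0.00512; P(data | r = 9) = (1/10)(9/10)(9/10)(1/10)(1/10) = 0.00081.
Multiplying each by its prior: 1/11 · 0.02048 = 0.0018618, 2/11 · 0.03456 = 0.0062836, 3/11 · 0.01323 = 0.0036082, 1/11 · 0.00512 = 0.00046545, 4/11 · 0.00081 = 0.00029455; with total 0.012514.
Hence P(r = 9 | data) = (0.00029455) / (0.012514) = 0.023538.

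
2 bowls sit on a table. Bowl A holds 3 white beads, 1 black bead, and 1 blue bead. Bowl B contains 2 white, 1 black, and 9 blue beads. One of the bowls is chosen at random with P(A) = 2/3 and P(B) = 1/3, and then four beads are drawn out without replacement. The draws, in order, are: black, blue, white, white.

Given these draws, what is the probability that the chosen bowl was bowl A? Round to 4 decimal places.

0.9851

For each hypothesis, P(data | H) works out to: P(data | bowl A) = (1/5)(1/4)(3/3)(2/2) = 0.05; P(data | bowl B) = (1/12)(9/11)(2/10)(1/9) = 0.0015152.
Multiplying each by its prior: 2/3 · 0.05 = 0.033333, 1/3 · 0.0015152 = 0.00050505; with total 0.033838.
By Bayes' rule, P(bowl A | data) = (0.033333) / (0.033838) = 0.98507.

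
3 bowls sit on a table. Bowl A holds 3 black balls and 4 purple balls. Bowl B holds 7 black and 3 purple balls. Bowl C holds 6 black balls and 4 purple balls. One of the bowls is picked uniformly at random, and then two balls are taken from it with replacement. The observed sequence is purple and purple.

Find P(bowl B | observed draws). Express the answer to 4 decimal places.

0.1561

For each hypothesis, P(data | H) works out to: P(data | bowl A) = (4/7)(4/7) = 16/49; P(data | bowl B) = (3/10)(3/10) = 9/100; P(data | bowl C) = (4/10)(4/10) = 4/25.
Weighting by the prior gives 1/3 · 16/49 = 16/147, 1/3 · 9/100 = 3/100, 1/3 · 4/25 = 4/75; with total 113/588.
So P(bowl B | data) = (3/100) / (113/588) = 441/2825.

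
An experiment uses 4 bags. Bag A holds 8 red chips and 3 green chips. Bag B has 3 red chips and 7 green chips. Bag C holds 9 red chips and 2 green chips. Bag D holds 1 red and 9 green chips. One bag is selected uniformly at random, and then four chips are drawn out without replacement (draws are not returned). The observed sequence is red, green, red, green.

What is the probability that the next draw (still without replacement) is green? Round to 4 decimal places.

0.4315

Under each hypothesis, the probability of the observed sequence is: P(data | bag A) = (8/11)(3/10)(7/9)(2/8) = 0.042424; P(data | bag B) = (3/10)(7/9)(2/8)(6/7) = 0.05; P(data | bag C) = (9/11)(2/10)(8/9)(1/8) = 0.018182; P(data | bag D) = (1/10)(9/9)(0/8) = 0.
The prior-weighted likelihoods are 1/4 · 0.042424 = 0.010606, 1/4 · 0.05 = 0.0125, 1/4 · 0.018182 = 0.0045455, 1/4 · 0 = 0; these sum to 0.027652.
Dividing through by the total gives posterior P(bag A | data) = 0.38356, P(bag B | data) = 0.45205, P(bag C | data) = 0.16438, P(bag D | data) = 0.
The predictive probability is P(green next | data) = (1/7)(0.38356) + (5/6)(0.45205) + (0)(0.16438) = 0.43151.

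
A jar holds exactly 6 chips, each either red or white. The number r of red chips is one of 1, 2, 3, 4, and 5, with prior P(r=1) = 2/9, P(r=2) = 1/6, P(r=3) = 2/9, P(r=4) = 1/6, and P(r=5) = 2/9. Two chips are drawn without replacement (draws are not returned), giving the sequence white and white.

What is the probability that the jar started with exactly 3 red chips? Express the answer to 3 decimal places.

Compute the likelihood of the observed sequence for each case: P(data | r = 1) = (5/6)(4/5) = 2/3; P(data | r = 2) = (4/6)(3/5) = 2/5; P(data | r = 3) = (3/6)(2/5) = 1/5; P(data | r = 4) = (2/6)(1/5) = 1/15; P(data | r = 5) = (1/6)(0/5) = 0.
Multiplying each by its prior: 2/9 · 2/3 = 4/27, 1/6 · 2/5 = 1/15, 2/9 · 1/5 = 2/45, 1/6 · 1/15 = 1/90, 2/9 · 0 = 0; summing to 73/270.
Hence P(r = 3 | data) = (2/45) / (73/270) = 12/73.

0.164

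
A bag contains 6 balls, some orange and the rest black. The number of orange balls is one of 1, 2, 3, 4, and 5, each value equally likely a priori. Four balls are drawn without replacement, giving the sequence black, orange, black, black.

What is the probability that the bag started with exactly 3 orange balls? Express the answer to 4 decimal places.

For each hypothesis, P(data | H) works out to: P(data | r = 1) = (5/6)(1/5)(4/4)(3/3) = 1/6; P(data | r = 2) = (4/6)(2/5)(3/4)(2/3) = 2/15; P(data | r = 3) = (3/6)(3/5)(2/4)(1/3) = 1/20; P(data | r = 4) = (2/6)(4/5)(1/4)(0/3) = 0; P(data | r = 5) = (1/6)(5/5)(0/4) = 0.
Multiplying each by its prior: 1/5 · 1/6 = 1/30, 1/5 · 2/15 = 2/75, 1/5 · 1/20 = 1/100, 1/5 · 0 = 0, 1/5 · 0 = 0; with total 7/100.
So P(r = 3 | data) = (1/100) / (7/100) = 1/7.

0.1429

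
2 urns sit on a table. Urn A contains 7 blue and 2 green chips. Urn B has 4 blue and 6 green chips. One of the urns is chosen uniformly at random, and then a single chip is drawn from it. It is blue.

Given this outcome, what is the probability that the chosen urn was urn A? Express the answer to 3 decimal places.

0.660

Under each hypothesis, the probability of this draw is: P(data | urn A) = (7/9) = 7/9; P(data | urn B) = (4/10) = 2/5.
Weighting by the prior gives 1/2 · 7/9 = 7/18, 1/2 · 2/5 = 1/5; these sum to 53/90.
Therefore the posterior P(urn A | data) = (7/18) / (53/90) = 35/53.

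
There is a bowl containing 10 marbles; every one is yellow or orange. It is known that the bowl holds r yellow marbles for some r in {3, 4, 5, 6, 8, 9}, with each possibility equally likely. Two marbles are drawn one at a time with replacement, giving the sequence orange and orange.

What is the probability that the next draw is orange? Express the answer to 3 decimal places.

0.578

Under each hypothesis, the probability of the observed sequence is: P(data | r = 3) = (7/10)(7/10) = 49/100; P(data | r = 4) = (6/10)(6/10) = 9/25; P(data | r = 5) = (5/10)(5/10) = 1/4; P(data | r = 6) = (4/10)(4/10) = 4/25; P(data | r = 8) = (2/10)(2/10) = 1/25; P(data | r = 9) = (1/10)(1/10) = 1/100.
The prior-weighted likelihoods are 1/6 · 49/100 = 49/600, 1/6 · 9/25 = 3/50, 1/6 · 1/4 = 1/24, 1/6 · 4/25 = 2/75, 1/6 · 1/25 = 1/150, 1/6 · 1/100 = 1/600; summing to 131/600.
Dividing through by the total gives posterior P(r = 3 | data) = 0.37405, P(r = 4 | data) = 0.27481, P(r = 5 | data) = 0.19084, P(r = 6 | data) = 0.12214, P(r = 8 | data) = 0.030534, P(r = 9 | data) = 0.0076336.
Averaging over the posterior, P(orange next | data) = (7/10)(0.37405) + (3/5)(0.27481) + (1/2)(0.19084) + (2/5)(0.12214) + (1/5)(0.030534) + (1/10)(0.0076336) = 0.57786.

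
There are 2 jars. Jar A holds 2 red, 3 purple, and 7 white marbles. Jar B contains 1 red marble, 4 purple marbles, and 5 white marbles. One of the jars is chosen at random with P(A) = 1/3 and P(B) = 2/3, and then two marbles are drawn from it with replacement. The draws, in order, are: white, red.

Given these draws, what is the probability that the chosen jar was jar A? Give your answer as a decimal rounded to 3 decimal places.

0.493

Under each hypothesis, the probability of the observed sequence is: P(data | jar A) = (7/12)(2/12) = 0.097222; P(data | jar B) = (5/10)(1/10) = 0.05.
Weighting by the prior gives 1/3 · 0.097222 = 0.032407, 2/3 · 0.05 = 0.033333; these sum to 0.065741.
By Bayes' rule, P(jar A | data) = (0.032407) / (0.065741) = 0.49296.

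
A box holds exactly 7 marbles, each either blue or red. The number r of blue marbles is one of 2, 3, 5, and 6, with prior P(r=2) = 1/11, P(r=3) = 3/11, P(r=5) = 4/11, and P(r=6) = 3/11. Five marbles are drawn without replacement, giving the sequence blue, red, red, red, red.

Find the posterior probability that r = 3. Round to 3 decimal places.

0.474

Compute the likelihood of the observed sequence for each case: P(data | r = 2) = (2/7)(5/6)(4/5)(3/4)(2/3) = 0.095238; P(data | r = 3) = (3/7)(4/6)(3/5)(2/4)(1/3) = 0.028571; P(data | r = 5) = (5/7)(2/6)(1/5)(0/4) = 0; P(data | r = 6) = (6/7)(1/6)(0/5) = 0.
Weighting by the prior gives 1/11 · 0.095238 = 0.008658, 3/11 · 0.028571 = 0.0077922, 4/11 · 0 = 0, 3/11 · 0 = 0; these sum to 0.01645.
Therefore the posterior P(r = 3 | data) = (0.0077922) / (0.01645) = 0.47368.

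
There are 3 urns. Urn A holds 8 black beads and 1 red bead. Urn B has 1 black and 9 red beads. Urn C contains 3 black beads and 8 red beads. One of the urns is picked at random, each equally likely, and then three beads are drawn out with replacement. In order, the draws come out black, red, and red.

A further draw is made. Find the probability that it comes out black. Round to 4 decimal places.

0.2421

The likelihood of the observed sequence under each hypothesis: P(data | urn A) = (8/9)(1/9)(1/9) = 0.010974; P(data | urn B) = (1/10)(9/10)(9/10) = 0.081; P(data | urn C) = (3/11)(8/11)(8/11) = 0.14425.
Weighting by the prior gives 1/3 · 0.010974 = 0.003658, 1/3 · 0.081 = 0.027, 1/3 · 0.14425 = 0.048084; with total 0.078742.
The posterior is then P(urn A | data) = 0.046455, P(urn B | data) = 0.34289, P(urn C | data) = 0.61065.
Averaging over the posterior, P(black next | data) = (8/9)(0.046455) + (1/10)(0.34289) + (3/11)(0.61065) = 0.24212.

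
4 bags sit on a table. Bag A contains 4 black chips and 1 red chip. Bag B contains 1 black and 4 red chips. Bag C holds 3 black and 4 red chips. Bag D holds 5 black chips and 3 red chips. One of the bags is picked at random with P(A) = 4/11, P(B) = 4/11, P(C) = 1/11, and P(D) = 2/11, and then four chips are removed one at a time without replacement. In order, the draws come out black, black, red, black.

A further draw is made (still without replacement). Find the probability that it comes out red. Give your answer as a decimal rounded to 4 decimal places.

0.1301

The likelihood of the observed sequence under each hypothesis: P(data | bag A) = (4/5)(3/4)(1/3)(2/2) = 1/5; P(data | bag B) = (1/5)(0/4) = 0; P(data | bag C) = (3/7)(2/6)(4/5)(1/4) = 1/35; P(data | bag D) = (5/8)(4/7)(3/6)(3/5) = 3/28.
Multiplying each by its prior: 4/11 · 1/5 = 4/55, 4/11 · 0 = 0, 1/11 · 1/35 = 1/385, 2/11 · 3/28 = 3/154; summing to 73/770.
The posterior is then P(bag A | data) = 56/73, P(bag B | data) = 0, P(bag C | data) = 2/73, P(bag D | data) = 15/73.
So P(red next | data) = Σ P(red next | H) P(H | data) = (0)(56/73) + (1)(2/73) + (1/2)(15/73) = 19/146.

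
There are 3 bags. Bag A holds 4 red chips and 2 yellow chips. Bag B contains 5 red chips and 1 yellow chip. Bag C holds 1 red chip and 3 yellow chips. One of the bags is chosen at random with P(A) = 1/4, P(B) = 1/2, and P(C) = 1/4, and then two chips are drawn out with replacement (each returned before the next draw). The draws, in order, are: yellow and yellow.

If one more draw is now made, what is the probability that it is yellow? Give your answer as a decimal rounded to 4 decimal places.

0.6421

For each hypothesis, P(data | H) works out to: P(data | bag A) = (2/6)(2/6) = 1/9; P(data | bag B) = (1/6)(1/6) = 1/36; P(data | bag C) = (3/4)(3/4) = 9/16.
The prior-weighted likelihoods are 1/4 · 1/9 = 1/36, 1/2 · 1/36 = 1/72, 1/4 · 9/16 = 9/64; these sum to 35/192.
Dividing through by the total gives posterior P(bag A | data) = 0.15238, P(bag B | data) = 0.07619, P(bag C | data) = 0.77143.
The predictive probability is P(yellow next | data) = (1/3)(0.15238) + (1/6)(0.07619) + (3/4)(0.77143) = 0.64206.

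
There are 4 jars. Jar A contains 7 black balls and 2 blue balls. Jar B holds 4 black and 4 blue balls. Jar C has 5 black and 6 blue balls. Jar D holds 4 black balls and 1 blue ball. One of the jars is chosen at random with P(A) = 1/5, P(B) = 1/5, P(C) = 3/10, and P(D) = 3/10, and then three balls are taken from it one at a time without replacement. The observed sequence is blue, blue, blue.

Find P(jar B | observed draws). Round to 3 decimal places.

Under each hypothesis, the probability of the observed sequence is: P(data | jar A) = (2/9)(1/8)(0/7) = 0; P(data | jar B) = (4/8)(3/7)(2/6) = 1/14; P(data | jar C) = (6/11)(5/10)(4/9) = 4/33; P(data | jar D) = (1/5)(0/4) = 0.
Multiplying each by its prior: 1/5 · 0 = 0, 1/5 · 1/14 = 1/70, 3/10 · 4/33 = 2/55, 3/10 · 0 = 0; with total 39/770.
Hence P(jar B | data) = (1/70) / (39/770) = 11/39.

0.282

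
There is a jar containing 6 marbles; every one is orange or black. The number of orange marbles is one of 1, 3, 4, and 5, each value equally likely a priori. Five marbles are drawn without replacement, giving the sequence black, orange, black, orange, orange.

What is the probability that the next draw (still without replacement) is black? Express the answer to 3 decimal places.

0.429

The likelihood of the observed sequence under each hypothesis: P(data | r = 1) = (5/6)(1/5)(4/4)(0/3) = 0; P(data | r = 3) = (3/6)(3/5)(2/4)(2/3)(1/2) = 1/20; P(data | r = 4) = (2/6)(4/5)(1/4)(3/3)(2/2) = 1/15; P(data | r = 5) = (1/6)(5/5)(0/4) = 0.
Weighting by the prior gives 1/4 · 0 = 0, 1/4 · 1/20 = 1/80, 1/4 · 1/15 = 1/60, 1/4 · 0 = 0; with total 7/240.
The posterior is then P(r = 1 | data) = 0, P(r = 3 | data) = 3/7, P(r = 4 | data) = 4/7, P(r = 5 | data) = 0.
Averaging over the posterior, P(black next | data) = (1)(3/7) + (0)(4/7) = 3/7.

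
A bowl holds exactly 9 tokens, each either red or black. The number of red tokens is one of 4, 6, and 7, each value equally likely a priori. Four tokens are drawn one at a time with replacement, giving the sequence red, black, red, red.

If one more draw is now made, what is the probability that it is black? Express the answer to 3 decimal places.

For each hypothesis, P(data | H) works out to: P(data | r = 4) = (4/9)(5/9)(4/9)(4/9) = 0.048773; P(data | r = 6) = (6/9)(3/9)(6/9)(6/9) = 0.098765; P(data | r = 7) = (7/9)(2/9)(7/9)(7/9) = 0.10456.
Weighting by the prior gives 1/3 · 0.048773 = 0.016258, 1/3 · 0.098765 = 0.032922, 1/3 · 0.10456 = 0.034852; summing to 0.084032.
The posterior is then P(r = 4 | data) = 0.19347, P(r = 6 | data) = 0.39178, P(r = 7 | data) = 0.41475.
Averaging over the posterior, P(black next | data) = (5/9)(0.19347) + (1/3)(0.39178) + (2/9)(0.41475) = 0.33024.

0.330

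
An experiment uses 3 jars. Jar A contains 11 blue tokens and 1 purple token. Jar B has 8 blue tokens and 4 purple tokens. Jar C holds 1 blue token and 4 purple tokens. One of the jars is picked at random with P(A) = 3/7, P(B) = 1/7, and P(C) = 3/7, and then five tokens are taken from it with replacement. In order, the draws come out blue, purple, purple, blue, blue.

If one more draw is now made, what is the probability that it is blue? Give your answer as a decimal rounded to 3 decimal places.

Under each hypothesis, the probability of the observed sequence is: P(data | jar A) = (11/12)(1/12)(1/12)(11/12)(11/12) = 0.005349; P(data | jar B) = (8/12)(4/12)(4/12)(8/12)(8/12) = 0.032922; P(data | jar C) = (1/5)(4/5)(4/5)(1/5)(1/5) = 0.00512.
Multiplying each by its prior: 3/7 · 0.005349 = 0.0022924, 1/7 · 0.032922 = 0.0047031, 3/7 · 0.00512 = 0.0021943; summing to 0.0091898.
Normalising, the posterior is P(jar A | data) = 0.24945, P(jar B | data) = 0.51177, P(jar C | data) = 0.23877.
The predictive probability is P(blue next | data) = (11/12)(0.24945) + (2/3)(0.51177) + (1/5)(0.23877) = 0.6176.

0.618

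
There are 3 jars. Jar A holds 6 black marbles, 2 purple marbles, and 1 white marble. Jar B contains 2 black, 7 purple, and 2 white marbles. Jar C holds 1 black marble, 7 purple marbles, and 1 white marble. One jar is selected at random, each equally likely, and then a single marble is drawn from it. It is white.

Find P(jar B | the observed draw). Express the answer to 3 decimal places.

The likelihood of this draw under each hypothesis: P(data | jar A) = (1/9) = 1/9; P(data | jar B) = (2/11) = 2/11; P(data | jar C) = (1/9) = 1/9.
Weighting by the prior gives 1/3 · 1/9 = 1/27, 1/3 · 2/11 = 2/33, 1/3 · 1/9 = 1/27; summing to 40/297.
Therefore the posterior P(jar B | data) = (2/33) / (40/297) = 9/20.

0.450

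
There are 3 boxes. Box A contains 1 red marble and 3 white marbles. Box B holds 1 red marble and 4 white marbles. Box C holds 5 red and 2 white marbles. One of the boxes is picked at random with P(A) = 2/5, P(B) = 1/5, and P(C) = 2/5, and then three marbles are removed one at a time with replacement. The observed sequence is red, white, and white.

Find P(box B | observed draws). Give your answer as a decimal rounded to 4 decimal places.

The likelihood of the observed sequence under each hypothesis: P(data | box A) = (1/4)(3/4)(3/4) = 0.14062; P(data | box B) = (1/5)(4/5)(4/5) = 0.128; P(data | box C) = (5/7)(2/7)(2/7) = 0.058309.
The prior-weighted likelihoods are 2/5 · 0.14062 = 0.05625, 1/5 · 0.128 = 0.0256, 2/5 · 0.058309 = 0.023324; these sum to 0.10517.
Therefore the posterior P(box B | data) = (0.0256) / (0.10517) = 0.24341.

0.2434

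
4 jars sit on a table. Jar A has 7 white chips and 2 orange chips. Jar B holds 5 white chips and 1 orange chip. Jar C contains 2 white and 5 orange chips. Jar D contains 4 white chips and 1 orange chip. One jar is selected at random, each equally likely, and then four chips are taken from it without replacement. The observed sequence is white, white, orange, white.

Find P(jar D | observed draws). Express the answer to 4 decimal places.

0.3956

Under each hypothesis, the probability of the observed sequence is: P(data | jar A) = (7/9)(6/8)(2/7)(5/6) = 5/36; P(data | jar B) = (5/6)(4/5)(1/4)(3/3) = 1/6; P(data | jar C) = (2/7)(1/6)(5/5)(0/4) = 0; P(data | jar D) = (4/5)(3/4)(1/3)(2/2) = 1/5.
Weighting by the prior gives 1/4 · 5/36 = 5/144, 1/4 · 1/6 = 1/24, 1/4 · 0 = 0, 1/4 · 1/5 = 1/20; with total 91/720.
Therefore the posterior P(jar D | data) = (1/20) / (91/720) = 36/91.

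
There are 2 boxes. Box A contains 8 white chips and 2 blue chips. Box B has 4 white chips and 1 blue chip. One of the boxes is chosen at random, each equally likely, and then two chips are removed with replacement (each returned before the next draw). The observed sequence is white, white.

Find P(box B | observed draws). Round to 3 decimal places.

0.500

For each hypothesis, P(data | H) works out to: P(data | box A) = (8/10)(8/10) = 16/25; P(data | box B) = (4/5)(4/5) = 16/25.
Weighting by the prior gives 1/2 · 16/25 = 8/25, 1/2 · 16/25 = 8/25; summing to 16/25.
By Bayes' rule, P(box B | data) = (8/25) / (16/25) = 1/2.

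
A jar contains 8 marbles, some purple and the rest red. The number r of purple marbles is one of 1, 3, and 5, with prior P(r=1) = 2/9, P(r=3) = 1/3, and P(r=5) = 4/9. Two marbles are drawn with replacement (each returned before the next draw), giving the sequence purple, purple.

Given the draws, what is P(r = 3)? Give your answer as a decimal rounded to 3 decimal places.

Under each hypothesis, the probability of the observed sequence is: P(data | r = 1) = (1/8)(1/8) = 1/64; P(data | r = 3) = (3/8)(3/8) = 9/64; P(data | r = 5) = (5/8)(5/8) = 25/64.
The prior-weighted likelihoods are 2/9 · 1/64 = 1/288, 1/3 · 9/64 = 3/64, 4/9 · 25/64 = 25/144; summing to 43/192.
By Bayes' rule, P(r = 3 | data) = (3/64) / (43/192) = 9/43.

0.209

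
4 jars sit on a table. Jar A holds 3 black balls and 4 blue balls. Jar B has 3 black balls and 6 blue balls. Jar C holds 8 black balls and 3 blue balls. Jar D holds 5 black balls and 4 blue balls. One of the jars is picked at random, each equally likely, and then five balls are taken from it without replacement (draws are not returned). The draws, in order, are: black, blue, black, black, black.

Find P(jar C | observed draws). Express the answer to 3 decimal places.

0.741

The likelihood of the observed sequence under each hypothesis: P(data | jar A) = (3/7)(4/6)(2/5)(1/4)(0/3) = 0; P(data | jar B) = (3/9)(6/8)(2/7)(1/6)(0/5) = 0; P(data | jar C) = (8/11)(3/10)(7/9)(6/8)(5/7) = 0.090909; P(data | jar D) = (5/9)(4/8)(4/7)(3/6)(2/5) = 0.031746.
Weighting by the prior gives 1/4 · 0 = 0, 1/4 · 0 = 0, 1/4 · 0.090909 = 0.022727, 1/4 · 0.031746 = 0.0079365; with total 0.030664.
Therefore the posterior P(jar C | data) = (0.022727) / (0.030664) = 0.74118.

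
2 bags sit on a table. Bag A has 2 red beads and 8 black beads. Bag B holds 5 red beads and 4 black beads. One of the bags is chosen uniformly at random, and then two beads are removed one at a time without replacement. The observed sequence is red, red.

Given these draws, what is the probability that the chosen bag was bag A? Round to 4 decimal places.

0.0741

The likelihood of the observed sequence under each hypothesis: P(data | bag A) = (2/10)(1/9) = 1/45; P(data | bag B) = (5/9)(4/8) = 5/18.
Multiplying each by its prior: 1/2 · 1/45 = 1/90, 1/2 · 5/18 = 5/36; summing to 3/20.
By Bayes' rule, P(bag A | data) = (1/90) / (3/20) = 2/27.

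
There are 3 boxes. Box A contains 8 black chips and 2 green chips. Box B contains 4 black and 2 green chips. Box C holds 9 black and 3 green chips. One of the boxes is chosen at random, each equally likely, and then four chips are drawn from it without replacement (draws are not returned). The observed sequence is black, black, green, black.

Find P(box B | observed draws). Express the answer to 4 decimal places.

Under each hypothesis, the probability of the observed sequence is: P(data | box A) = (8/10)(7/9)(2/8)(6/7) = 2/15; P(data | box B) = (4/6)(3/5)(2/4)(2/3) = 2/15; P(data | box C) = (9/12)(8/11)(3/10)(7/9) = 7/55.
The prior-weighted likelihoods are 1/3 · 2/15 = 2/45, 1/3 · 2/15 = 2/45, 1/3 · 7/55 = 7/165; with total 13/99.
Hence P(box B | data) = (2/45) / (13/99) = 22/65.

0.3385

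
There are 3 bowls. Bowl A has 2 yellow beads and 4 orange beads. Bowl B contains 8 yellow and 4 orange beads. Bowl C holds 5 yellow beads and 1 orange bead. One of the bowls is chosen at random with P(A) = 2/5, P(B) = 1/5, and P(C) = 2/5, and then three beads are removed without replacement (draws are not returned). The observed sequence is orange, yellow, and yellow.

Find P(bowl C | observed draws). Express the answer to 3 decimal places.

0.524

Under each hypothesis, the probability of the observed sequence is: P(data | bowl A) = (4/6)(2/5)(1/4) = 1/15; P(data | bowl B) = (4/12)(8/11)(7/10) = 28/165; P(data | bowl C) = (1/6)(5/5)(4/4) = 1/6.
Multiplying each by its prior: 2/5 · 1/15 = 2/75, 1/5 · 28/165 = 28/825, 2/5 · 1/6 = 1/15; summing to 7/55.
Therefore the posterior P(bowl C | data) = (1/15) / (7/55) = 11/21.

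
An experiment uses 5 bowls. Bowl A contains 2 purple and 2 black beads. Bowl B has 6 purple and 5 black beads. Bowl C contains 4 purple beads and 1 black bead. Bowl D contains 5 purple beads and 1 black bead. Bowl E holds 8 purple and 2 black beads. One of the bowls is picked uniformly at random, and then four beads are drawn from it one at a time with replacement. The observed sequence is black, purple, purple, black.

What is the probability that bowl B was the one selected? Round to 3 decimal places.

The likelihood of the observed sequence under each hypothesis: P(data | bowl A) = (2/4)(2/4)(2/4)(2/4) = 0.0625; P(data | bowl B) = (5/11)(6/11)(6/11)(5/11) = 0.061471; P(data | bowl C) = (1/5)(4/5)(4/5)(1/5) = 0.0256; P(data | bowl D) = (1/6)(5/6)(5/6)(1/6) = 0.01929; P(data | bowl E) = (2/10)(8/10)(8/10)(2/10) = 0.0256.
Multiplying each by its prior: 1/5 · 0.0625 = 0.0125, 1/5 · 0.061471 = 0.012294, 1/5 · 0.0256 = 0.00512, 1/5 · 0.01929 = 0.003858, 1/5 · 0.0256 = 0.00512; summing to 0.038892.
Hence P(bowl B | data) = (0.012294) / (0.038892) = 0.31611.

0.316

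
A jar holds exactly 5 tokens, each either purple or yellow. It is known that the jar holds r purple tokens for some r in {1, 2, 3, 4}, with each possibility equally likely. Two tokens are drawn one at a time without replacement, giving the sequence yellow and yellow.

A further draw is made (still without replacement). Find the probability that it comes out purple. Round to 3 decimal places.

The likelihood of the observed sequence under each hypothesis: P(data | r = 1) = (4/5)(3/4) = 3/5; P(data | r = 2) = (3/5)(2/4) = 3/10; P(data | r = 3) = (2/5)(1/4) = 1/10; P(data | r = 4) = (1/5)(0/4) = 0.
Multiplying each by its prior: 1/4 · 3/5 = 3/20, 1/4 · 3/10 = 3/40, 1/4 · 1/10 = 1/40, 1/4 · 0 = 0; summing to 1/4.
The posterior is then P(r = 1 | data) = 3/5, P(r = 2 | data) = 3/10, P(r = 3 | data) = 1/10, P(r = 4 | data) = 0.
So P(purple next | data) = Σ P(purple next | H) P(H | data) = (1/3)(3/5) + (2/3)(3/10) + (1)(1/10) = 1/2.

0.500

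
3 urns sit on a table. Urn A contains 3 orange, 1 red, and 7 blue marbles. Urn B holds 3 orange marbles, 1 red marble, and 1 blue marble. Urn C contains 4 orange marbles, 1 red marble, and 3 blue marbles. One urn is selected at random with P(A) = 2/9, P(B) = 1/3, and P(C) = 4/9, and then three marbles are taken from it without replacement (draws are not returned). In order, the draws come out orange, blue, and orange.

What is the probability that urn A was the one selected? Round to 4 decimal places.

For each hypothesis, P(data | H) works out to: P(data | urn A) = (3/11)(7/10)(2/9) = 0.042424; P(data | urn B) = (3/5)(1/4)(2/3) = 0.1; P(data | urn C) = (4/8)(3/7)(3/6) = 0.10714.
Multiplying each by its prior: 2/9 · 0.042424 = 0.0094276, 1/3 · 0.1 = 0.033333, 4/9 · 0.10714 = 0.047619; these sum to 0.09038.
By Bayes' rule, P(urn A | data) = (0.0094276) / (0.09038) = 0.10431.

0.1043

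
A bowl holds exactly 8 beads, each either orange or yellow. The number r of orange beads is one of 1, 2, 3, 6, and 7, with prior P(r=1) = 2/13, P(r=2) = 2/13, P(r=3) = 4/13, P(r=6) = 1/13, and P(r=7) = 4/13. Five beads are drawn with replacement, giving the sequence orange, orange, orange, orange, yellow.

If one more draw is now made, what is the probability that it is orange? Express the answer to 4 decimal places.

0.7848

The likelihood of the observed sequence under each hypothesis: P(data | r = 1) = (1/8)(1/8)(1/8)(1/8)(7/8) = 0.00021362; P(data | r = 2) = (2/8)(2/8)(2/8)(2/8)(6/8) = 0.0029297; P(data | r = 3) = (3/8)(3/8)(3/8)(3/8)(5/8) = 0.01236; P(data | r = 6) = (6/8)(6/8)(6/8)(6/8)(2/8) = 0.079102; P(data | r = 7) = (7/8)(7/8)(7/8)(7/8)(1/8) = 0.073273.
Weighting by the prior gives 2/13 · 0.00021362 = 3.2865e-05, 2/13 · 0.0029297 = 0.00045072, 4/13 · 0.01236 = 0.003803, 1/13 · 0.079102 = 0.0060847, 4/13 · 0.073273 = 0.022545; summing to 0.032917.
Normalising, the posterior is P(r = 1 | data) = 0.00099843, P(r = 2 | data) = 0.013693, P(r = 3 | data) = 0.11553, P(r = 6 | data) = 0.18485, P(r = 7 | data) = 0.68492.
Averaging over the posterior, P(orange next | data) = (1/8)(0.00099843) + (1/4)(0.013693) + (3/8)(0.11553) + (3/4)(0.18485) + (7/8)(0.68492) = 0.78482.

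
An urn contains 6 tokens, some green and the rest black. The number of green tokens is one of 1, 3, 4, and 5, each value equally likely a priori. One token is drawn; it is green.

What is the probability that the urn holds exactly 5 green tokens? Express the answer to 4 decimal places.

0.3846

The likelihood of this draw under each hypothesis: P(data | r = 1) = (1/6) = 1/6; P(data | r = 3) = (3/6) = 1/2; P(data | r = 4) = (4/6) = 2/3; P(data | r = 5) = (5/6) = 5/6.
The prior-weighted likelihoods are 1/4 · 1/6 = 1/24, 1/4 · 1/2 = 1/8, 1/4 · 2/3 = 1/6, 1/4 · 5/6 = 5/24; with total 13/24.
By Bayes' rule, P(r = 5 | data) = (5/24) / (13/24) = 5/13.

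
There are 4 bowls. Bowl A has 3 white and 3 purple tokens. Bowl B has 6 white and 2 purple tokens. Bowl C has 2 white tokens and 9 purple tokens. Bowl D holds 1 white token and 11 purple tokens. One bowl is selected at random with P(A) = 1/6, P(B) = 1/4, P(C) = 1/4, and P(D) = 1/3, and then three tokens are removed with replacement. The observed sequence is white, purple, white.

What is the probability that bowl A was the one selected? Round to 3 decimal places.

Compute the likelihood of the observed sequence for each case: P(data | bowl A) = (3/6)(3/6)(3/6) = 0.125; P(data | bowl B) = (6/8)(2/8)(6/8) = 0.14062; P(data | bowl C) = (2/11)(9/11)(2/11) = 0.027047; P(data | bowl D) = (1/12)(11/12)(1/12) = 0.0063657.
Multiplying each by its prior: 1/6 · 0.125 = 0.020833, 1/4 · 0.14062 = 0.035156, 1/4 · 0.027047 = 0.0067618, 1/3 · 0.0063657 = 0.0021219; summing to 0.064873.
By Bayes' rule, P(bowl A | data) = (0.020833) / (0.064873) = 0.32114.

0.321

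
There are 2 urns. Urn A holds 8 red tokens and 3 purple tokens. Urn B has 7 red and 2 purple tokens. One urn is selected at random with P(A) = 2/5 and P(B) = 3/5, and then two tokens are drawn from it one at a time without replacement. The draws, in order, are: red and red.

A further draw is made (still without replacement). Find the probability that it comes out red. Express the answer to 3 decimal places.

0.697

Compute the likelihood of the observed sequence for each case: P(data | urn A) = (8/11)(7/10) = 0.50909; P(data | urn B) = (7/9)(6/8) = 0.58333.
Multiplying each by its prior: 2/5 · 0.50909 = 0.20364, 3/5 · 0.58333 = 0.35; summing to 0.55364.
Normalising, the posterior is P(urn A | data) = 0.36782, P(urn B | data) = 0.63218.
The predictive probability is P(red next | data) = (2/3)(0.36782) + (5/7)(0.63218) = 0.69677.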